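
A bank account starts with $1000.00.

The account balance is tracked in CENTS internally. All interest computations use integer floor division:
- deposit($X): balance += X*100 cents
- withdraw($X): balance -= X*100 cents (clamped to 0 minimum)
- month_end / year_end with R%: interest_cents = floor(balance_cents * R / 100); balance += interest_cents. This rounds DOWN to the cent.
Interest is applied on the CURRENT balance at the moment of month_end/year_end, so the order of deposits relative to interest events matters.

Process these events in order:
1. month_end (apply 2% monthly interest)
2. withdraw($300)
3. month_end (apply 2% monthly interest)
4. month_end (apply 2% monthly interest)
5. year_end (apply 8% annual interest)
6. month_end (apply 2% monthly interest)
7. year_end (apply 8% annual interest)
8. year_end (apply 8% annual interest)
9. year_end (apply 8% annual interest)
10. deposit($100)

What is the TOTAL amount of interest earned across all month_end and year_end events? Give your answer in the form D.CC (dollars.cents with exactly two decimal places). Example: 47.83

Answer: 339.47

Derivation:
After 1 (month_end (apply 2% monthly interest)): balance=$1020.00 total_interest=$20.00
After 2 (withdraw($300)): balance=$720.00 total_interest=$20.00
After 3 (month_end (apply 2% monthly interest)): balance=$734.40 total_interest=$34.40
After 4 (month_end (apply 2% monthly interest)): balance=$749.08 total_interest=$49.08
After 5 (year_end (apply 8% annual interest)): balance=$809.00 total_interest=$109.00
After 6 (month_end (apply 2% monthly interest)): balance=$825.18 total_interest=$125.18
After 7 (year_end (apply 8% annual interest)): balance=$891.19 total_interest=$191.19
After 8 (year_end (apply 8% annual interest)): balance=$962.48 total_interest=$262.48
After 9 (year_end (apply 8% annual interest)): balance=$1039.47 total_interest=$339.47
After 10 (deposit($100)): balance=$1139.47 total_interest=$339.47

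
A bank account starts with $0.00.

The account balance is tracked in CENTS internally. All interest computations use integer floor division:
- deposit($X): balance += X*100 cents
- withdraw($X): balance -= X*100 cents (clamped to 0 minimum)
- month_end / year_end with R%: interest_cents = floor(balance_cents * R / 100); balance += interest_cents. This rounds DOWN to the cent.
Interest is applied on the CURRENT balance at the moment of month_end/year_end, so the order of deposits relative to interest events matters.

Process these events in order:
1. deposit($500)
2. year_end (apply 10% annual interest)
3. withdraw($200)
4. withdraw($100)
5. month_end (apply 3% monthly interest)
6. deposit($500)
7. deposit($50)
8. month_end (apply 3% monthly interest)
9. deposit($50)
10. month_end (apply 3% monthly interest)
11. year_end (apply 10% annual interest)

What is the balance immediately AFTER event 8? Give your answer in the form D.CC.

After 1 (deposit($500)): balance=$500.00 total_interest=$0.00
After 2 (year_end (apply 10% annual interest)): balance=$550.00 total_interest=$50.00
After 3 (withdraw($200)): balance=$350.00 total_interest=$50.00
After 4 (withdraw($100)): balance=$250.00 total_interest=$50.00
After 5 (month_end (apply 3% monthly interest)): balance=$257.50 total_interest=$57.50
After 6 (deposit($500)): balance=$757.50 total_interest=$57.50
After 7 (deposit($50)): balance=$807.50 total_interest=$57.50
After 8 (month_end (apply 3% monthly interest)): balance=$831.72 total_interest=$81.72

Answer: 831.72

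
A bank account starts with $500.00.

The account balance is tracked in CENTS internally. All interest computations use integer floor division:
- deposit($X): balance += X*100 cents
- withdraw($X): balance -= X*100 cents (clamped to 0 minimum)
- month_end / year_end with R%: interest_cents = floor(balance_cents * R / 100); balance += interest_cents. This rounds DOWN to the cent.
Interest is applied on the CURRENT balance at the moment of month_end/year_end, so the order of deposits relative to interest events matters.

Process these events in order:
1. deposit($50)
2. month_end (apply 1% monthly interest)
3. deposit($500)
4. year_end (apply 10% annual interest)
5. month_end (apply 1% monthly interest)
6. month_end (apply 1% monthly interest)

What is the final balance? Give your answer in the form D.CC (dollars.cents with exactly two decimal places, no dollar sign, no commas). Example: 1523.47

After 1 (deposit($50)): balance=$550.00 total_interest=$0.00
After 2 (month_end (apply 1% monthly interest)): balance=$555.50 total_interest=$5.50
After 3 (deposit($500)): balance=$1055.50 total_interest=$5.50
After 4 (year_end (apply 10% annual interest)): balance=$1161.05 total_interest=$111.05
After 5 (month_end (apply 1% monthly interest)): balance=$1172.66 total_interest=$122.66
After 6 (month_end (apply 1% monthly interest)): balance=$1184.38 total_interest=$134.38

Answer: 1184.38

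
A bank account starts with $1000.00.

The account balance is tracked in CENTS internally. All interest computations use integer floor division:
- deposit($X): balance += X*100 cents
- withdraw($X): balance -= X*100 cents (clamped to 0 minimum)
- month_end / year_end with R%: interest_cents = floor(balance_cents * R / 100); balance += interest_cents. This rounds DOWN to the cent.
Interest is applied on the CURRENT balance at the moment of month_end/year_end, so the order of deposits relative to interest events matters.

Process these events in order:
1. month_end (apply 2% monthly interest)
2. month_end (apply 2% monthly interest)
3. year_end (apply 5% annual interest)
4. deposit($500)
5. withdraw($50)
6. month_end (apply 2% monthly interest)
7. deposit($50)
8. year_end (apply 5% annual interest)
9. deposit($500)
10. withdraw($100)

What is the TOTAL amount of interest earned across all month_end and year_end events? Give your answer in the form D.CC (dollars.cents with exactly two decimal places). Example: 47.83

After 1 (month_end (apply 2% monthly interest)): balance=$1020.00 total_interest=$20.00
After 2 (month_end (apply 2% monthly interest)): balance=$1040.40 total_interest=$40.40
After 3 (year_end (apply 5% annual interest)): balance=$1092.42 total_interest=$92.42
After 4 (deposit($500)): balance=$1592.42 total_interest=$92.42
After 5 (withdraw($50)): balance=$1542.42 total_interest=$92.42
After 6 (month_end (apply 2% monthly interest)): balance=$1573.26 total_interest=$123.26
After 7 (deposit($50)): balance=$1623.26 total_interest=$123.26
After 8 (year_end (apply 5% annual interest)): balance=$1704.42 total_interest=$204.42
After 9 (deposit($500)): balance=$2204.42 total_interest=$204.42
After 10 (withdraw($100)): balance=$2104.42 total_interest=$204.42

Answer: 204.42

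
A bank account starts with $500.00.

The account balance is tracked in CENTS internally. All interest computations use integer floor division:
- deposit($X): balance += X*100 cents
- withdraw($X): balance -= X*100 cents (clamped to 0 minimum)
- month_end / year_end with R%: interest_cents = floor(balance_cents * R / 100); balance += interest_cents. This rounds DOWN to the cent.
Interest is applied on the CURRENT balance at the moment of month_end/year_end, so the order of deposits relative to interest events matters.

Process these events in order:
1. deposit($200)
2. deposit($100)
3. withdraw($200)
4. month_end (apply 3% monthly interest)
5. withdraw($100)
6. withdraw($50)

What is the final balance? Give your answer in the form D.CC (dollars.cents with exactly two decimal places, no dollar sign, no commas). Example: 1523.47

After 1 (deposit($200)): balance=$700.00 total_interest=$0.00
After 2 (deposit($100)): balance=$800.00 total_interest=$0.00
After 3 (withdraw($200)): balance=$600.00 total_interest=$0.00
After 4 (month_end (apply 3% monthly interest)): balance=$618.00 total_interest=$18.00
After 5 (withdraw($100)): balance=$518.00 total_interest=$18.00
After 6 (withdraw($50)): balance=$468.00 total_interest=$18.00

Answer: 468.00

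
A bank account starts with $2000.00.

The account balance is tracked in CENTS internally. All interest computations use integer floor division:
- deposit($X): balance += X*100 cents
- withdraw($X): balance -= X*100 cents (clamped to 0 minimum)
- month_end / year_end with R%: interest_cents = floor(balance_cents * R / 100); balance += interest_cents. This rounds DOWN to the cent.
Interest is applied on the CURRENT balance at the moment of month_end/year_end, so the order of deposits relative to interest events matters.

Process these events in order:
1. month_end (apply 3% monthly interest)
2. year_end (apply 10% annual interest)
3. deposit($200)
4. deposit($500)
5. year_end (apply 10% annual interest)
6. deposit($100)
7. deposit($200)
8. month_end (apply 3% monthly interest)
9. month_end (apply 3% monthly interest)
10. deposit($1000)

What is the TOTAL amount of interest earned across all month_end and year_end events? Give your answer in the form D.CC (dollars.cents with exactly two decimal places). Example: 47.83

Answer: 779.55

Derivation:
After 1 (month_end (apply 3% monthly interest)): balance=$2060.00 total_interest=$60.00
After 2 (year_end (apply 10% annual interest)): balance=$2266.00 total_interest=$266.00
After 3 (deposit($200)): balance=$2466.00 total_interest=$266.00
After 4 (deposit($500)): balance=$2966.00 total_interest=$266.00
After 5 (year_end (apply 10% annual interest)): balance=$3262.60 total_interest=$562.60
After 6 (deposit($100)): balance=$3362.60 total_interest=$562.60
After 7 (deposit($200)): balance=$3562.60 total_interest=$562.60
After 8 (month_end (apply 3% monthly interest)): balance=$3669.47 total_interest=$669.47
After 9 (month_end (apply 3% monthly interest)): balance=$3779.55 total_interest=$779.55
After 10 (deposit($1000)): balance=$4779.55 total_interest=$779.55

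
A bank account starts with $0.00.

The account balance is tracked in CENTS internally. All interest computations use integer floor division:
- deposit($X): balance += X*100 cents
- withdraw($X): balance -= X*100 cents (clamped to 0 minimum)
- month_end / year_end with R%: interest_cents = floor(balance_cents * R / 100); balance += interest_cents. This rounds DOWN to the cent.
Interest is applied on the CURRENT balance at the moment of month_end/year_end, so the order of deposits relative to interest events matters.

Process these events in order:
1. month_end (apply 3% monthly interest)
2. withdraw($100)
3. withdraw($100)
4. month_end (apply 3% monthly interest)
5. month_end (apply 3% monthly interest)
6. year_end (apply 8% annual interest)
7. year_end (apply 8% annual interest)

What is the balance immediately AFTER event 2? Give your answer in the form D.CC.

Answer: 0.00

Derivation:
After 1 (month_end (apply 3% monthly interest)): balance=$0.00 total_interest=$0.00
After 2 (withdraw($100)): balance=$0.00 total_interest=$0.00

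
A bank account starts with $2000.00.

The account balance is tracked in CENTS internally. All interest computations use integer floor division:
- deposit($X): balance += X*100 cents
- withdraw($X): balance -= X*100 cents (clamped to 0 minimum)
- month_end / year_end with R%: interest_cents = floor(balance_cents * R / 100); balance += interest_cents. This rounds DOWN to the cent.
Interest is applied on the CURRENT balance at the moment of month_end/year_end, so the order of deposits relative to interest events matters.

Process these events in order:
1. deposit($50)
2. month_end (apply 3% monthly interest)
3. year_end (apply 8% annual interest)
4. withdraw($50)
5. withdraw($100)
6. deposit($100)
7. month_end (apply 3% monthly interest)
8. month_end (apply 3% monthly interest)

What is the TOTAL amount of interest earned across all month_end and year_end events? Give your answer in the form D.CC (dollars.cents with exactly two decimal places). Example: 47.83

Answer: 366.24

Derivation:
After 1 (deposit($50)): balance=$2050.00 total_interest=$0.00
After 2 (month_end (apply 3% monthly interest)): balance=$2111.50 total_interest=$61.50
After 3 (year_end (apply 8% annual interest)): balance=$2280.42 total_interest=$230.42
After 4 (withdraw($50)): balance=$2230.42 total_interest=$230.42
After 5 (withdraw($100)): balance=$2130.42 total_interest=$230.42
After 6 (deposit($100)): balance=$2230.42 total_interest=$230.42
After 7 (month_end (apply 3% monthly interest)): balance=$2297.33 total_interest=$297.33
After 8 (month_end (apply 3% monthly interest)): balance=$2366.24 total_interest=$366.24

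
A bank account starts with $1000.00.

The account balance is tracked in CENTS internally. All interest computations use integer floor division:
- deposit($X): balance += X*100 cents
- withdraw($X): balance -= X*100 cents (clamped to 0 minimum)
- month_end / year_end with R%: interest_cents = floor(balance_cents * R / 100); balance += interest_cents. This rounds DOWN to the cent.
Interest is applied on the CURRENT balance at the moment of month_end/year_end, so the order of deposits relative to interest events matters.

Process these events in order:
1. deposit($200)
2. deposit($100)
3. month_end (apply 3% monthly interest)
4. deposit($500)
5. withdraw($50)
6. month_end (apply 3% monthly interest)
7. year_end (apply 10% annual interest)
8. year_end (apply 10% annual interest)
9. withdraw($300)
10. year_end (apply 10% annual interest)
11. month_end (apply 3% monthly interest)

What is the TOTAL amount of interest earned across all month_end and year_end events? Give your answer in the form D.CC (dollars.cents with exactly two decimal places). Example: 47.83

Answer: 736.25

Derivation:
After 1 (deposit($200)): balance=$1200.00 total_interest=$0.00
After 2 (deposit($100)): balance=$1300.00 total_interest=$0.00
After 3 (month_end (apply 3% monthly interest)): balance=$1339.00 total_interest=$39.00
After 4 (deposit($500)): balance=$1839.00 total_interest=$39.00
After 5 (withdraw($50)): balance=$1789.00 total_interest=$39.00
After 6 (month_end (apply 3% monthly interest)): balance=$1842.67 total_interest=$92.67
After 7 (year_end (apply 10% annual interest)): balance=$2026.93 total_interest=$276.93
After 8 (year_end (apply 10% annual interest)): balance=$2229.62 total_interest=$479.62
After 9 (withdraw($300)): balance=$1929.62 total_interest=$479.62
After 10 (year_end (apply 10% annual interest)): balance=$2122.58 total_interest=$672.58
After 11 (month_end (apply 3% monthly interest)): balance=$2186.25 total_interest=$736.25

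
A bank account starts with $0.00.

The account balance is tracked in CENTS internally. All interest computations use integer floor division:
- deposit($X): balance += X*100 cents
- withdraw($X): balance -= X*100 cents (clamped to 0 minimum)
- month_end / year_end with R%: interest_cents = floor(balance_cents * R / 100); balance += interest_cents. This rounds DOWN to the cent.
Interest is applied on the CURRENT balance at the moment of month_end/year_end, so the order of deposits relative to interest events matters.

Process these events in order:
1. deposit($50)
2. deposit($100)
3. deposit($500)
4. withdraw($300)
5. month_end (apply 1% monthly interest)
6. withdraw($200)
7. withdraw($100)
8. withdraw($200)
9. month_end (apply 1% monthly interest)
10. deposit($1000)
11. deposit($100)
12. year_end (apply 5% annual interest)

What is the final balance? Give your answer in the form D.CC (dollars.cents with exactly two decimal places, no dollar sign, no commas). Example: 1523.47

Answer: 1155.00

Derivation:
After 1 (deposit($50)): balance=$50.00 total_interest=$0.00
After 2 (deposit($100)): balance=$150.00 total_interest=$0.00
After 3 (deposit($500)): balance=$650.00 total_interest=$0.00
After 4 (withdraw($300)): balance=$350.00 total_interest=$0.00
After 5 (month_end (apply 1% monthly interest)): balance=$353.50 total_interest=$3.50
After 6 (withdraw($200)): balance=$153.50 total_interest=$3.50
After 7 (withdraw($100)): balance=$53.50 total_interest=$3.50
After 8 (withdraw($200)): balance=$0.00 total_interest=$3.50
After 9 (month_end (apply 1% monthly interest)): balance=$0.00 total_interest=$3.50
After 10 (deposit($1000)): balance=$1000.00 total_interest=$3.50
After 11 (deposit($100)): balance=$1100.00 total_interest=$3.50
After 12 (year_end (apply 5% annual interest)): balance=$1155.00 total_interest=$58.50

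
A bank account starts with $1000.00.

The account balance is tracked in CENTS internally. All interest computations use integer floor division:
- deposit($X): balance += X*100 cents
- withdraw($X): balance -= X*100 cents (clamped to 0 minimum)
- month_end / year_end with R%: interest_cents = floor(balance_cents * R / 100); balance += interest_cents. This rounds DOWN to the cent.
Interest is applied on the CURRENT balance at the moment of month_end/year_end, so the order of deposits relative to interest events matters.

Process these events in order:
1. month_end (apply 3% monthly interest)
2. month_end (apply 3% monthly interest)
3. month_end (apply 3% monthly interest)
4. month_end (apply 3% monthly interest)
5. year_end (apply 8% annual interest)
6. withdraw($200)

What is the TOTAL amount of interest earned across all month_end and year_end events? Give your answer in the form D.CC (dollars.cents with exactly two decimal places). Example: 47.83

After 1 (month_end (apply 3% monthly interest)): balance=$1030.00 total_interest=$30.00
After 2 (month_end (apply 3% monthly interest)): balance=$1060.90 total_interest=$60.90
After 3 (month_end (apply 3% monthly interest)): balance=$1092.72 total_interest=$92.72
After 4 (month_end (apply 3% monthly interest)): balance=$1125.50 total_interest=$125.50
After 5 (year_end (apply 8% annual interest)): balance=$1215.54 total_interest=$215.54
After 6 (withdraw($200)): balance=$1015.54 total_interest=$215.54

Answer: 215.54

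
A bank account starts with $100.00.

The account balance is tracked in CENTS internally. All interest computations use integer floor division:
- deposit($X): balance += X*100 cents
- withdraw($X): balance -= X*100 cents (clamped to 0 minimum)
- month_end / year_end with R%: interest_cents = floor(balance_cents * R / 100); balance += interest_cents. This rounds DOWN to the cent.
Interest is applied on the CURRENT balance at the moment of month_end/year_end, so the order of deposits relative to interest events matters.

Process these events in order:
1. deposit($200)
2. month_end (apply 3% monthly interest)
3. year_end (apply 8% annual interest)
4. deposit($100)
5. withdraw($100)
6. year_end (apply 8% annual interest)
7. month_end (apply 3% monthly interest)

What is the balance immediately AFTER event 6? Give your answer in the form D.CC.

After 1 (deposit($200)): balance=$300.00 total_interest=$0.00
After 2 (month_end (apply 3% monthly interest)): balance=$309.00 total_interest=$9.00
After 3 (year_end (apply 8% annual interest)): balance=$333.72 total_interest=$33.72
After 4 (deposit($100)): balance=$433.72 total_interest=$33.72
After 5 (withdraw($100)): balance=$333.72 total_interest=$33.72
After 6 (year_end (apply 8% annual interest)): balance=$360.41 total_interest=$60.41

Answer: 360.41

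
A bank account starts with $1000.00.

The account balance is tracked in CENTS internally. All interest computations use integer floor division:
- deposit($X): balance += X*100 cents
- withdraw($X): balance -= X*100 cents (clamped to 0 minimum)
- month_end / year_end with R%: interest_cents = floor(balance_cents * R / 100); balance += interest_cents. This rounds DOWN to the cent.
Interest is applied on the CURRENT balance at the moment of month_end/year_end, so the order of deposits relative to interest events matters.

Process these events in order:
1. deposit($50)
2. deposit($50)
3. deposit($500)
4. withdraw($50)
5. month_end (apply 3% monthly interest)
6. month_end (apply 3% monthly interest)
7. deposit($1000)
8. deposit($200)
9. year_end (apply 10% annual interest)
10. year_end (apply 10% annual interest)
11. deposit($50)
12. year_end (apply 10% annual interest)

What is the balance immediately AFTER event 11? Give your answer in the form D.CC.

After 1 (deposit($50)): balance=$1050.00 total_interest=$0.00
After 2 (deposit($50)): balance=$1100.00 total_interest=$0.00
After 3 (deposit($500)): balance=$1600.00 total_interest=$0.00
After 4 (withdraw($50)): balance=$1550.00 total_interest=$0.00
After 5 (month_end (apply 3% monthly interest)): balance=$1596.50 total_interest=$46.50
After 6 (month_end (apply 3% monthly interest)): balance=$1644.39 total_interest=$94.39
After 7 (deposit($1000)): balance=$2644.39 total_interest=$94.39
After 8 (deposit($200)): balance=$2844.39 total_interest=$94.39
After 9 (year_end (apply 10% annual interest)): balance=$3128.82 total_interest=$378.82
After 10 (year_end (apply 10% annual interest)): balance=$3441.70 total_interest=$691.70
After 11 (deposit($50)): balance=$3491.70 total_interest=$691.70

Answer: 3491.70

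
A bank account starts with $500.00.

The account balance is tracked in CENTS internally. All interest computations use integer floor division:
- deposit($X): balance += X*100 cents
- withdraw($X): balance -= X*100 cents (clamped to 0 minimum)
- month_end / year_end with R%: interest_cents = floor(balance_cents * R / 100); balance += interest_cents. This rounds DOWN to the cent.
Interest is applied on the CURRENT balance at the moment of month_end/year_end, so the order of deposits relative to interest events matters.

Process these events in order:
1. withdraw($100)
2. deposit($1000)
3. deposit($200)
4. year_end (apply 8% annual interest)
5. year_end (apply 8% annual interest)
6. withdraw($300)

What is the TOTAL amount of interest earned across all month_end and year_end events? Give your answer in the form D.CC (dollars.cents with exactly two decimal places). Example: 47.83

After 1 (withdraw($100)): balance=$400.00 total_interest=$0.00
After 2 (deposit($1000)): balance=$1400.00 total_interest=$0.00
After 3 (deposit($200)): balance=$1600.00 total_interest=$0.00
After 4 (year_end (apply 8% annual interest)): balance=$1728.00 total_interest=$128.00
After 5 (year_end (apply 8% annual interest)): balance=$1866.24 total_interest=$266.24
After 6 (withdraw($300)): balance=$1566.24 total_interest=$266.24

Answer: 266.24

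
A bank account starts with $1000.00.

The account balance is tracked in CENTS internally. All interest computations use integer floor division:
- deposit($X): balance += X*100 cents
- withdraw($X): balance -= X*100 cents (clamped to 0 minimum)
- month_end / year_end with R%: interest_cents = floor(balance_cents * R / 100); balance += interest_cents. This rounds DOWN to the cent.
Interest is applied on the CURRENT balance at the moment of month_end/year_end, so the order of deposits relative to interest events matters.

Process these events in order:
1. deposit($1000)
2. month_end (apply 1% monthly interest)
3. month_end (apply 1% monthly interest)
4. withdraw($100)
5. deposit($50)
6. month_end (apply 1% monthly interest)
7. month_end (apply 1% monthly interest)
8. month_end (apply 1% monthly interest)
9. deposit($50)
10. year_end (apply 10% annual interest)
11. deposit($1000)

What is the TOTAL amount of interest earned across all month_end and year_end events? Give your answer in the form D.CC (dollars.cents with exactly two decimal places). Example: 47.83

After 1 (deposit($1000)): balance=$2000.00 total_interest=$0.00
After 2 (month_end (apply 1% monthly interest)): balance=$2020.00 total_interest=$20.00
After 3 (month_end (apply 1% monthly interest)): balance=$2040.20 total_interest=$40.20
After 4 (withdraw($100)): balance=$1940.20 total_interest=$40.20
After 5 (deposit($50)): balance=$1990.20 total_interest=$40.20
After 6 (month_end (apply 1% monthly interest)): balance=$2010.10 total_interest=$60.10
After 7 (month_end (apply 1% monthly interest)): balance=$2030.20 total_interest=$80.20
After 8 (month_end (apply 1% monthly interest)): balance=$2050.50 total_interest=$100.50
After 9 (deposit($50)): balance=$2100.50 total_interest=$100.50
After 10 (year_end (apply 10% annual interest)): balance=$2310.55 total_interest=$310.55
After 11 (deposit($1000)): balance=$3310.55 total_interest=$310.55

Answer: 310.55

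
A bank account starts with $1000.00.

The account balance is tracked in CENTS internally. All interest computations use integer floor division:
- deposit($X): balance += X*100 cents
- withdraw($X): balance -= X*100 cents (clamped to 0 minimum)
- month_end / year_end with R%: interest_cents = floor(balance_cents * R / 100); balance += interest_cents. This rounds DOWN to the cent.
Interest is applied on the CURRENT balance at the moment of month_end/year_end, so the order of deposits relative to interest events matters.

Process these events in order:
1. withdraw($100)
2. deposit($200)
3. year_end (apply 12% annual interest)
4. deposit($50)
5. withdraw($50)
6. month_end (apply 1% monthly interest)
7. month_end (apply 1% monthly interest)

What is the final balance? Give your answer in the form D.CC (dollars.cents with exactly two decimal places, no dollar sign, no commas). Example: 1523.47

Answer: 1256.76

Derivation:
After 1 (withdraw($100)): balance=$900.00 total_interest=$0.00
After 2 (deposit($200)): balance=$1100.00 total_interest=$0.00
After 3 (year_end (apply 12% annual interest)): balance=$1232.00 total_interest=$132.00
After 4 (deposit($50)): balance=$1282.00 total_interest=$132.00
After 5 (withdraw($50)): balance=$1232.00 total_interest=$132.00
After 6 (month_end (apply 1% monthly interest)): balance=$1244.32 total_interest=$144.32
After 7 (month_end (apply 1% monthly interest)): balance=$1256.76 total_interest=$156.76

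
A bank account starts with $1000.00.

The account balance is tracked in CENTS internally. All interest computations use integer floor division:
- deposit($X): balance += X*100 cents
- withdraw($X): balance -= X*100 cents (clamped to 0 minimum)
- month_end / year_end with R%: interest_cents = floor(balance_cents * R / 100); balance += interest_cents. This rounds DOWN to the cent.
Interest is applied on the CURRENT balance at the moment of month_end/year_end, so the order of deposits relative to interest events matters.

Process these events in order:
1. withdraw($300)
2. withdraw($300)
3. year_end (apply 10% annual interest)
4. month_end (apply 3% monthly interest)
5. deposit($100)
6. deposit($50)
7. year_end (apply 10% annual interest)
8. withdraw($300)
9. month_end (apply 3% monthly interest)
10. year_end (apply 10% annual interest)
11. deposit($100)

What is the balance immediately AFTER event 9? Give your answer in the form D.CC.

After 1 (withdraw($300)): balance=$700.00 total_interest=$0.00
After 2 (withdraw($300)): balance=$400.00 total_interest=$0.00
After 3 (year_end (apply 10% annual interest)): balance=$440.00 total_interest=$40.00
After 4 (month_end (apply 3% monthly interest)): balance=$453.20 total_interest=$53.20
After 5 (deposit($100)): balance=$553.20 total_interest=$53.20
After 6 (deposit($50)): balance=$603.20 total_interest=$53.20
After 7 (year_end (apply 10% annual interest)): balance=$663.52 total_interest=$113.52
After 8 (withdraw($300)): balance=$363.52 total_interest=$113.52
After 9 (month_end (apply 3% monthly interest)): balance=$374.42 total_interest=$124.42

Answer: 374.42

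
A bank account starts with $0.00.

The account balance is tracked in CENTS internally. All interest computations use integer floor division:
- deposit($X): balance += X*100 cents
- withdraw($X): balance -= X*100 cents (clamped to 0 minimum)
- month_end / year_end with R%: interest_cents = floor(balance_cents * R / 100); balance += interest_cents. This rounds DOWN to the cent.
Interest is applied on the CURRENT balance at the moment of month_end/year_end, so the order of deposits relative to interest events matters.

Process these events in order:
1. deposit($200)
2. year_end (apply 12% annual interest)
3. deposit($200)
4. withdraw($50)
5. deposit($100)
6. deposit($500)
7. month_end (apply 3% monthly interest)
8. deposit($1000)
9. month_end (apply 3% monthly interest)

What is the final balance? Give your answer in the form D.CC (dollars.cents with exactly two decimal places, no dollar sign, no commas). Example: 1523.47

Answer: 2063.31

Derivation:
After 1 (deposit($200)): balance=$200.00 total_interest=$0.00
After 2 (year_end (apply 12% annual interest)): balance=$224.00 total_interest=$24.00
After 3 (deposit($200)): balance=$424.00 total_interest=$24.00
After 4 (withdraw($50)): balance=$374.00 total_interest=$24.00
After 5 (deposit($100)): balance=$474.00 total_interest=$24.00
After 6 (deposit($500)): balance=$974.00 total_interest=$24.00
After 7 (month_end (apply 3% monthly interest)): balance=$1003.22 total_interest=$53.22
After 8 (deposit($1000)): balance=$2003.22 total_interest=$53.22
After 9 (month_end (apply 3% monthly interest)): balance=$2063.31 total_interest=$113.31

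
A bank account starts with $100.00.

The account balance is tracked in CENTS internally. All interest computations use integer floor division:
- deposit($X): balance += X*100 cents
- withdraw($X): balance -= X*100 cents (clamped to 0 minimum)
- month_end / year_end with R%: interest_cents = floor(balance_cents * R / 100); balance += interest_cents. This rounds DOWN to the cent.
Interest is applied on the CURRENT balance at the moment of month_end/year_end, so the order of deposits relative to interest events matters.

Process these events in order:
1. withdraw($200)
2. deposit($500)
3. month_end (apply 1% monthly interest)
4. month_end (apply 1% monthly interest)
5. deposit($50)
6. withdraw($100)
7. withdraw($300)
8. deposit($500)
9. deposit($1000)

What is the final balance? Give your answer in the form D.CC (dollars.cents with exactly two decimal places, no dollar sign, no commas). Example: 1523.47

After 1 (withdraw($200)): balance=$0.00 total_interest=$0.00
After 2 (deposit($500)): balance=$500.00 total_interest=$0.00
After 3 (month_end (apply 1% monthly interest)): balance=$505.00 total_interest=$5.00
After 4 (month_end (apply 1% monthly interest)): balance=$510.05 total_interest=$10.05
After 5 (deposit($50)): balance=$560.05 total_interest=$10.05
After 6 (withdraw($100)): balance=$460.05 total_interest=$10.05
After 7 (withdraw($300)): balance=$160.05 total_interest=$10.05
After 8 (deposit($500)): balance=$660.05 total_interest=$10.05
After 9 (deposit($1000)): balance=$1660.05 total_interest=$10.05

Answer: 1660.05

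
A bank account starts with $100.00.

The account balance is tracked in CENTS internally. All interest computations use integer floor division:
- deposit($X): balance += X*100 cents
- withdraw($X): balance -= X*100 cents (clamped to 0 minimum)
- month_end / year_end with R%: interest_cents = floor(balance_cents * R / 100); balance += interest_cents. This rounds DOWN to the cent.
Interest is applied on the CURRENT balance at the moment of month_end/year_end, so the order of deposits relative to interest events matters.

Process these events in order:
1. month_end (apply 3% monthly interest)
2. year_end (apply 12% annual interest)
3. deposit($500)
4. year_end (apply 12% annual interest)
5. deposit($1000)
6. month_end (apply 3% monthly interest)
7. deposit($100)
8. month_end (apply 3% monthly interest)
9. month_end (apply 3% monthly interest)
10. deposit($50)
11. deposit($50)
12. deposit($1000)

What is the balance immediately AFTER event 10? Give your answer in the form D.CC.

Answer: 2001.91

Derivation:
After 1 (month_end (apply 3% monthly interest)): balance=$103.00 total_interest=$3.00
After 2 (year_end (apply 12% annual interest)): balance=$115.36 total_interest=$15.36
After 3 (deposit($500)): balance=$615.36 total_interest=$15.36
After 4 (year_end (apply 12% annual interest)): balance=$689.20 total_interest=$89.20
After 5 (deposit($1000)): balance=$1689.20 total_interest=$89.20
After 6 (month_end (apply 3% monthly interest)): balance=$1739.87 total_interest=$139.87
After 7 (deposit($100)): balance=$1839.87 total_interest=$139.87
After 8 (month_end (apply 3% monthly interest)): balance=$1895.06 total_interest=$195.06
After 9 (month_end (apply 3% monthly interest)): balance=$1951.91 total_interest=$251.91
After 10 (deposit($50)): balance=$2001.91 total_interest=$251.91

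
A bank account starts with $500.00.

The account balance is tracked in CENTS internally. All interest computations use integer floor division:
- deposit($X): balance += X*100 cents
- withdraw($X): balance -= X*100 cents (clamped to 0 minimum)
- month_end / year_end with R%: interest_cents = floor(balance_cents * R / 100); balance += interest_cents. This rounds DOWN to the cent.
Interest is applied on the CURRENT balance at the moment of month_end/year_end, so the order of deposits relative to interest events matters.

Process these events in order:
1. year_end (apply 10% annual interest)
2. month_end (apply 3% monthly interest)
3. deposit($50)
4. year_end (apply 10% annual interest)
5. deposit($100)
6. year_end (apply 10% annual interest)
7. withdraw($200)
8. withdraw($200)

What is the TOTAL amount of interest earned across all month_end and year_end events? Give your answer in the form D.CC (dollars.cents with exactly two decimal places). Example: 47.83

Answer: 205.96

Derivation:
After 1 (year_end (apply 10% annual interest)): balance=$550.00 total_interest=$50.00
After 2 (month_end (apply 3% monthly interest)): balance=$566.50 total_interest=$66.50
After 3 (deposit($50)): balance=$616.50 total_interest=$66.50
After 4 (year_end (apply 10% annual interest)): balance=$678.15 total_interest=$128.15
After 5 (deposit($100)): balance=$778.15 total_interest=$128.15
After 6 (year_end (apply 10% annual interest)): balance=$855.96 total_interest=$205.96
After 7 (withdraw($200)): balance=$655.96 total_interest=$205.96
After 8 (withdraw($200)): balance=$455.96 total_interest=$205.96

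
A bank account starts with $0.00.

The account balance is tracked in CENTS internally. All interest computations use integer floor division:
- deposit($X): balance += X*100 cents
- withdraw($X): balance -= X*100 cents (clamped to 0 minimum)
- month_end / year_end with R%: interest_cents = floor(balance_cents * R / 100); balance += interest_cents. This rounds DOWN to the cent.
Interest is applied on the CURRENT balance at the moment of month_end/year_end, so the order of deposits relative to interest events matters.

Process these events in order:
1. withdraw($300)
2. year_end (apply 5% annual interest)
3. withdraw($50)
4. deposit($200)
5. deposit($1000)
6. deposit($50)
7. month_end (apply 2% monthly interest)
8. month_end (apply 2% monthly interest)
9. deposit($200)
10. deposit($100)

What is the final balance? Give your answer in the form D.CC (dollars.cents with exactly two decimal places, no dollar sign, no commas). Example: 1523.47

After 1 (withdraw($300)): balance=$0.00 total_interest=$0.00
After 2 (year_end (apply 5% annual interest)): balance=$0.00 total_interest=$0.00
After 3 (withdraw($50)): balance=$0.00 total_interest=$0.00
After 4 (deposit($200)): balance=$200.00 total_interest=$0.00
After 5 (deposit($1000)): balance=$1200.00 total_interest=$0.00
After 6 (deposit($50)): balance=$1250.00 total_interest=$0.00
After 7 (month_end (apply 2% monthly interest)): balance=$1275.00 total_interest=$25.00
After 8 (month_end (apply 2% monthly interest)): balance=$1300.50 total_interest=$50.50
After 9 (deposit($200)): balance=$1500.50 total_interest=$50.50
After 10 (deposit($100)): balance=$1600.50 total_interest=$50.50

Answer: 1600.50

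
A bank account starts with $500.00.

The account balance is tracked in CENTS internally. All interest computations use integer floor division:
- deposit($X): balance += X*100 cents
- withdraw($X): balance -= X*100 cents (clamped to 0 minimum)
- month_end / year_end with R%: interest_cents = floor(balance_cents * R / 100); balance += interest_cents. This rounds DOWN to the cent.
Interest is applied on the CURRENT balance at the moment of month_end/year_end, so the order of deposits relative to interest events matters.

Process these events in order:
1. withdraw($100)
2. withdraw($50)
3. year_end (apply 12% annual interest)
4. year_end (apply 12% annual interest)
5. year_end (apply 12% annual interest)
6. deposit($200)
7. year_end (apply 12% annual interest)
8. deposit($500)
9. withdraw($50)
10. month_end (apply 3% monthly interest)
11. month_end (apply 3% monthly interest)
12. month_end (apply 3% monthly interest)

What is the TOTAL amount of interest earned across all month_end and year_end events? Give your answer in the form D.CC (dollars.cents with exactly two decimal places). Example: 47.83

Answer: 338.27

Derivation:
After 1 (withdraw($100)): balance=$400.00 total_interest=$0.00
After 2 (withdraw($50)): balance=$350.00 total_interest=$0.00
After 3 (year_end (apply 12% annual interest)): balance=$392.00 total_interest=$42.00
After 4 (year_end (apply 12% annual interest)): balance=$439.04 total_interest=$89.04
After 5 (year_end (apply 12% annual interest)): balance=$491.72 total_interest=$141.72
After 6 (deposit($200)): balance=$691.72 total_interest=$141.72
After 7 (year_end (apply 12% annual interest)): balance=$774.72 total_interest=$224.72
After 8 (deposit($500)): balance=$1274.72 total_interest=$224.72
After 9 (withdraw($50)): balance=$1224.72 total_interest=$224.72
After 10 (month_end (apply 3% monthly interest)): balance=$1261.46 total_interest=$261.46
After 11 (month_end (apply 3% monthly interest)): balance=$1299.30 total_interest=$299.30
After 12 (month_end (apply 3% monthly interest)): balance=$1338.27 total_interest=$338.27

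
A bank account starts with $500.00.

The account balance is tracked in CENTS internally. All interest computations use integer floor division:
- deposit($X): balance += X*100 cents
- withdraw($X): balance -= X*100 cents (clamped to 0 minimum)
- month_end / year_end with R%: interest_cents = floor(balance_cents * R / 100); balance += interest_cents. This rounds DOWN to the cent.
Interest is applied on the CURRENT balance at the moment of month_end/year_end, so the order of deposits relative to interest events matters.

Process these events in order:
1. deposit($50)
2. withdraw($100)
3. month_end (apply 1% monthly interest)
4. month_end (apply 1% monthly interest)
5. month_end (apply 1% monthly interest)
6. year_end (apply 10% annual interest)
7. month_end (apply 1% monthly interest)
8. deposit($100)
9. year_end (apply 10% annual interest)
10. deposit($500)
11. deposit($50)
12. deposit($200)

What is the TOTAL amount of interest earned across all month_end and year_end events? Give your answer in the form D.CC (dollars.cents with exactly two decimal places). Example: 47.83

Answer: 126.58

Derivation:
After 1 (deposit($50)): balance=$550.00 total_interest=$0.00
After 2 (withdraw($100)): balance=$450.00 total_interest=$0.00
After 3 (month_end (apply 1% monthly interest)): balance=$454.50 total_interest=$4.50
After 4 (month_end (apply 1% monthly interest)): balance=$459.04 total_interest=$9.04
After 5 (month_end (apply 1% monthly interest)): balance=$463.63 total_interest=$13.63
After 6 (year_end (apply 10% annual interest)): balance=$509.99 total_interest=$59.99
After 7 (month_end (apply 1% monthly interest)): balance=$515.08 total_interest=$65.08
After 8 (deposit($100)): balance=$615.08 total_interest=$65.08
After 9 (year_end (apply 10% annual interest)): balance=$676.58 total_interest=$126.58
After 10 (deposit($500)): balance=$1176.58 total_interest=$126.58
After 11 (deposit($50)): balance=$1226.58 total_interest=$126.58
After 12 (deposit($200)): balance=$1426.58 total_interest=$126.58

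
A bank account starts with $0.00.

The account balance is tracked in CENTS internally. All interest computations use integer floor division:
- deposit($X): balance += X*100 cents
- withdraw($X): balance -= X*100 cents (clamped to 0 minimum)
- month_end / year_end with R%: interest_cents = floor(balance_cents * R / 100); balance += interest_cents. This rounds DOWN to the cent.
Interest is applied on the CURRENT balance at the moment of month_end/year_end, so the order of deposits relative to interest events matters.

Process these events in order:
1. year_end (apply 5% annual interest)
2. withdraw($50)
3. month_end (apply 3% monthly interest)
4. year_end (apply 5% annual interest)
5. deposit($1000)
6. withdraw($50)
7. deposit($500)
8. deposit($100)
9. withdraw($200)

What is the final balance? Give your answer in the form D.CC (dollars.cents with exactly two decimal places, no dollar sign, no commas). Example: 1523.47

Answer: 1350.00

Derivation:
After 1 (year_end (apply 5% annual interest)): balance=$0.00 total_interest=$0.00
After 2 (withdraw($50)): balance=$0.00 total_interest=$0.00
After 3 (month_end (apply 3% monthly interest)): balance=$0.00 total_interest=$0.00
After 4 (year_end (apply 5% annual interest)): balance=$0.00 total_interest=$0.00
After 5 (deposit($1000)): balance=$1000.00 total_interest=$0.00
After 6 (withdraw($50)): balance=$950.00 total_interest=$0.00
After 7 (deposit($500)): balance=$1450.00 total_interest=$0.00
After 8 (deposit($100)): balance=$1550.00 total_interest=$0.00
After 9 (withdraw($200)): balance=$1350.00 total_interest=$0.00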